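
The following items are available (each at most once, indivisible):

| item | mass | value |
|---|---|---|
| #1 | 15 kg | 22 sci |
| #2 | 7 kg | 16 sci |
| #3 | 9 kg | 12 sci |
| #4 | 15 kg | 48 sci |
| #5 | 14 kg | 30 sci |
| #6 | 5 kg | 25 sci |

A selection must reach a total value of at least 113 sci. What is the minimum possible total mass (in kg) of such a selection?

41

Subsets with value ≥ 113, sorted by total mass:
- #2+#4+#5+#6: mass 41, value 119
- #3+#4+#5+#6: mass 43, value 115
Minimum mass: 41 kg.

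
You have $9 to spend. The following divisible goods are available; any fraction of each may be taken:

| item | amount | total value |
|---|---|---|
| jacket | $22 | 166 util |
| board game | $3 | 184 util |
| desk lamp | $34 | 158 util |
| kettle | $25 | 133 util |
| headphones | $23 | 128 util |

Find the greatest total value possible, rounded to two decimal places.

229.27

Take in order of value per unit:
- board game (184/3 per unit): all 3 → value 184, running total 184.00
- jacket (166/22 per unit): 6 of 22 → value 6×166/22 = 45.2727, running total 229.27
Total 229.27.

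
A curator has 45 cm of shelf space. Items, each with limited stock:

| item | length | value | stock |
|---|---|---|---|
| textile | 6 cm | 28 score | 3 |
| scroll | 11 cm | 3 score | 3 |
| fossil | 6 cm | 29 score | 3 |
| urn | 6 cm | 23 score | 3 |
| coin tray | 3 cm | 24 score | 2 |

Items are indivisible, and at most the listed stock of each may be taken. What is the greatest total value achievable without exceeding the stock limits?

219 score

Top feasible selections:
- 3×textile + 3×fossil + 2×coin tray: length 42, value 219
- 3×textile + 3×fossil + 1×urn + 1×coin tray: length 45, value 218
- 2×textile + 3×fossil + 1×urn + 2×coin tray: length 42, value 214
- 3×textile + 2×fossil + 1×urn + 2×coin tray: length 42, value 213
Best: 219 score.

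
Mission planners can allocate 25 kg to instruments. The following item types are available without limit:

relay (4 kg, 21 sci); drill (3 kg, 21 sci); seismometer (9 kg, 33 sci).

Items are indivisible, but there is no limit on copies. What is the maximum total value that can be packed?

168 sci

Best value-per-unit is drill at 21/3; filling with it alone gives 8×21 = 168.
Optimal mix: 1×relay + 7×drill → mass 25, value 168.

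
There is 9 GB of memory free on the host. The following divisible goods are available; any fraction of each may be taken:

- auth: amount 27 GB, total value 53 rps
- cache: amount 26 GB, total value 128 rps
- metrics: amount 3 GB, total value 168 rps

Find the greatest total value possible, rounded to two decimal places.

Take in order of value per unit:
- metrics (168/3 per unit): all 3 → value 168, running total 168.00
- cache (128/26 per unit): 6 of 26 → value 6×128/26 = 29.5385, running total 197.54
Total 197.54.

197.54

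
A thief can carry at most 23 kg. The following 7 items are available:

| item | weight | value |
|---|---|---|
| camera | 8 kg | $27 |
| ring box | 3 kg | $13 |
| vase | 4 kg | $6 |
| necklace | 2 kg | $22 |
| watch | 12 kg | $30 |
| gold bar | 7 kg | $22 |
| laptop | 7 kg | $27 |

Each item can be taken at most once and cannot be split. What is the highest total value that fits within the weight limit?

Check high-value combinations within 23 kg:
- ring box+vase+necklace+gold bar+laptop: weight 3+4+2+7+7=23, value 13+6+22+22+27=90
- camera+ring box+necklace+laptop: weight 8+3+2+7=20, value 27+13+22+27=89
- ring box+necklace+gold bar+laptop: weight 3+2+7+7=19, value 13+22+22+27=84
- camera+ring box+necklace+gold bar: weight 8+3+2+7=20, value 27+13+22+22=84
- camera+vase+necklace+laptop: weight 8+4+2+7=21, value 27+6+22+27=82
Best: $90.

$90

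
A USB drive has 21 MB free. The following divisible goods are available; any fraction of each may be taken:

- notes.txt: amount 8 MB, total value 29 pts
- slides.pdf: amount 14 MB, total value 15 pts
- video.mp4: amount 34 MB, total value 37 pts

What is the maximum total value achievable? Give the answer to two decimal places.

43.15

Take in order of value per unit:
- notes.txt (29/8 per unit): all 8 → value 29, running total 29.00
- video.mp4 (37/34 per unit): 13 of 34 → value 13×37/34 = 14.1471, running total 43.15
Total 43.15.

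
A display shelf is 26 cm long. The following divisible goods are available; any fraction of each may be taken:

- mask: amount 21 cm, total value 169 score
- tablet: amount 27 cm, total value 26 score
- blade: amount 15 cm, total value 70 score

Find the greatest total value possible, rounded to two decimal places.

Take in order of value per unit:
- mask (169/21 per unit): all 21 → value 169, running total 169.00
- blade (70/15 per unit): 5 of 15 → value 5×70/15 = 23.3333, running total 192.33
Total 192.33.

192.33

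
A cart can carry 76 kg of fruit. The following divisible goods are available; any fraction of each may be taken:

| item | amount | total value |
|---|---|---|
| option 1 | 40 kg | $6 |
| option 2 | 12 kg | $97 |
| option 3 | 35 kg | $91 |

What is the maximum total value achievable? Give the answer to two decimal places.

Take in order of value per unit:
- option 2 (97/12 per unit): all 12 → value 97, running total 97.00
- option 3 (91/35 per unit): all 35 → value 91, running total 188.00
- option 1 (6/40 per unit): 29 of 40 → value 29×6/40 = 4.3500, running total 192.35
Total 192.35.

192.35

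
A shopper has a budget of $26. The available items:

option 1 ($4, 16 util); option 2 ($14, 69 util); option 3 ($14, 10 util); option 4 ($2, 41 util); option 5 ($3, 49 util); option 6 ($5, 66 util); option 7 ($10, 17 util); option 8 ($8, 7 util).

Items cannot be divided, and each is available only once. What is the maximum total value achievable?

Check high-value combinations within $26:
- option 2+option 4+option 5+option 6: cost 14+2+3+5=24, value 69+41+49+66=225
- option 1+option 2+option 5+option 6: cost 4+14+3+5=26, value 16+69+49+66=200
- option 1+option 2+option 4+option 6: cost 4+14+2+5=25, value 16+69+41+66=192
Best: 225 util.

225 util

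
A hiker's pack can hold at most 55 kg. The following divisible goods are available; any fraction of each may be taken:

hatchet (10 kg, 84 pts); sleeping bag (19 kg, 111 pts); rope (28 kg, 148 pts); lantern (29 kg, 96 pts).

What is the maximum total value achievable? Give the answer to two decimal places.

Take in order of value per unit:
- hatchet (84/10 per unit): all 10 → value 84, running total 84.00
- sleeping bag (111/19 per unit): all 19 → value 111, running total 195.00
- rope (148/28 per unit): 26 of 28 → value 26×148/28 = 137.4286, running total 332.43
Total 332.43.

332.43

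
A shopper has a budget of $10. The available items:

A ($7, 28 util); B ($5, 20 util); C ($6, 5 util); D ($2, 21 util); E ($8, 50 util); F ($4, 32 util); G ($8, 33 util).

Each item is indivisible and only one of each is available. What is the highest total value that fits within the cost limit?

This is a 0/1 knapsack; check combinations near the capacity.
- D+E: cost 2+8=10, value 21+50=71
- D+G: cost 2+8=10, value 21+33=54
- D+F: cost 2+4=6, value 21+32=53
Best: 71 util.

71 util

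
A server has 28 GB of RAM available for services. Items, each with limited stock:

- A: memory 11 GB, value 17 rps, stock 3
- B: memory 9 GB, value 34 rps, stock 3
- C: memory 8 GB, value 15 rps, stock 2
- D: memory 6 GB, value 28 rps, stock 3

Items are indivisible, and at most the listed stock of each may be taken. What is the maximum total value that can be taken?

Top feasible selections:
- 1×B + 3×D: memory 27, value 118
- 3×B: memory 27, value 102
- 1×C + 3×D: memory 26, value 99
Best: 118 rps.

118 rps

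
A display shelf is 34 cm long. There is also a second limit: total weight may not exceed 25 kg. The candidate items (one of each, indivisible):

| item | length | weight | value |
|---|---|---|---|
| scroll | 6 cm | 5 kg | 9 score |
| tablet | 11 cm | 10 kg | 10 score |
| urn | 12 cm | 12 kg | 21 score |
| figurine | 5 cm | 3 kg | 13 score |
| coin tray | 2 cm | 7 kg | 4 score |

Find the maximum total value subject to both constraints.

Feasible sets respecting both limits:
- tablet+urn+figurine: length 28, weight 25, value 44
- scroll+urn+figurine: length 23, weight 20, value 43
- urn+figurine+coin tray: length 19, weight 22, value 38
- scroll+tablet+figurine+coin tray: length 24, weight 25, value 36
Best: 44 score.

44 score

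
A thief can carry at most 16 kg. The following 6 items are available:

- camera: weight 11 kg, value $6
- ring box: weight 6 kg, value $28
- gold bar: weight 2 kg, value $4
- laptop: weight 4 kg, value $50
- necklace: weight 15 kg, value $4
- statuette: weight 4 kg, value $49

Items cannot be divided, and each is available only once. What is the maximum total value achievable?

Check high-value combinations within 16 kg:
- ring box+gold bar+laptop+statuette: weight 6+2+4+4=16, value 28+4+50+49=131
- ring box+laptop+statuette: weight 6+4+4=14, value 28+50+49=127
- gold bar+laptop+statuette: weight 2+4+4=10, value 4+50+49=103
- laptop+statuette: weight 4+4=8, value 50+49=99
Best: $131.

$131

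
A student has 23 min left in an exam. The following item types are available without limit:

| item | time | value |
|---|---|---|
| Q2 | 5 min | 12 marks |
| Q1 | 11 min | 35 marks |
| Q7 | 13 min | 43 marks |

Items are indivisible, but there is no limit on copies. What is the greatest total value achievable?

Best value-per-unit is Q7 at 43/13; filling with it alone gives 1×43 = 43.
Optimal mix: 2×Q1 → time 22, value 70.

70 marks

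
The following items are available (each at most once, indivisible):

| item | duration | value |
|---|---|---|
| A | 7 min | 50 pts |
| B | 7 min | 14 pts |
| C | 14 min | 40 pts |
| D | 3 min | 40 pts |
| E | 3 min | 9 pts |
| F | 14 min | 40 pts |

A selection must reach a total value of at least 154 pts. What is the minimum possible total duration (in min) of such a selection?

38

Subsets with value ≥ 154, sorted by total duration:
- A+C+D+F: duration 38, value 170
- A+C+D+E+F: duration 41, value 179
- A+B+C+D+F: duration 45, value 184
Minimum duration: 38 min.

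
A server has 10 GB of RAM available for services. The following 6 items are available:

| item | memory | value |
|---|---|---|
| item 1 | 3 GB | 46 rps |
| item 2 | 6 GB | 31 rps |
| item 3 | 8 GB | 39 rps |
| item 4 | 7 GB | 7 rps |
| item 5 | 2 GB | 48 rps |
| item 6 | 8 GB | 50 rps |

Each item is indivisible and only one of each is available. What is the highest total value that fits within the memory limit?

98 rps

Check high-value combinations within 10 GB:
- item 5+item 6: memory 2+8=10, value 48+50=98
- item 1+item 5: memory 3+2=5, value 46+48=94
- item 3+item 5: memory 8+2=10, value 39+48=87
Best: 98 rps.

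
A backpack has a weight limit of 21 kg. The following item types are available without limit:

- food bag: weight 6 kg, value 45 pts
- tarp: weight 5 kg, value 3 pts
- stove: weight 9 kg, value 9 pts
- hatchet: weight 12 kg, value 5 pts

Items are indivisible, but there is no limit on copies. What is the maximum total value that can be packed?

Best value-per-unit is food bag at 45/6, and filling with it alone uses weight 3×6=18. No mix of the others beats 3×45 = 135.

135 pts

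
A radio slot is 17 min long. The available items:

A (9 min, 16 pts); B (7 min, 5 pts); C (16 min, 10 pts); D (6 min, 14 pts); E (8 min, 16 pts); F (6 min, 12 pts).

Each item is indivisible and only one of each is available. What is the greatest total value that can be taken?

This is a 0/1 knapsack; check combinations near the capacity.
- A+E: duration 9+8=17, value 16+16=32
- D+E: duration 6+8=14, value 14+16=30
- A+D: duration 9+6=15, value 16+14=30
- E+F: duration 8+6=14, value 16+12=28
Best: 32 pts.

32 pts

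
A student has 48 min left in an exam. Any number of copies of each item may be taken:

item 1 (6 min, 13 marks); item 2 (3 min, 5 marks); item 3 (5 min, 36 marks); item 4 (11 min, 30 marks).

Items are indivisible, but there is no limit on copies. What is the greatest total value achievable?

329 marks

Best value-per-unit is item 3 at 36/5; filling with it alone gives 9×36 = 324.
Optimal mix: 1×item 2 + 9×item 3 → time 48, value 329.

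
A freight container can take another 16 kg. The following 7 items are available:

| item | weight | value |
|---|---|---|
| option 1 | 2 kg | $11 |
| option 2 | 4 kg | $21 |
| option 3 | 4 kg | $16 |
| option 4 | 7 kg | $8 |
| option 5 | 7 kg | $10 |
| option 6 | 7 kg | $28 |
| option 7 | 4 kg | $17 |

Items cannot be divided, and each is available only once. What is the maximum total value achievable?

$66

Check high-value combinations within 16 kg:
- option 2+option 6+option 7: weight 4+7+4=15, value 21+28+17=66
- option 1+option 2+option 3+option 7: weight 2+4+4+4=14, value 11+21+16+17=65
- option 2+option 3+option 6: weight 4+4+7=15, value 21+16+28=65
Best: $66.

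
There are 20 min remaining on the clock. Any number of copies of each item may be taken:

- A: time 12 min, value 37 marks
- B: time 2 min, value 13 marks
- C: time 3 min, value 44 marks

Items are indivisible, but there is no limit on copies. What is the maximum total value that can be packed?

Best value-per-unit is C at 44/3; filling with it alone gives 6×44 = 264.
Optimal mix: 1×B + 6×C → time 20, value 277.

277 marks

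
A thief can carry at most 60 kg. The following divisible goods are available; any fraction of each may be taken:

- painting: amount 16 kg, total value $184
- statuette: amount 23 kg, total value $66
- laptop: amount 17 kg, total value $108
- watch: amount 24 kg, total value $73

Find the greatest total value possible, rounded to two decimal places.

373.61

Take in order of value per unit:
- painting (184/16 per unit): all 16 → value 184, running total 184.00
- laptop (108/17 per unit): all 17 → value 108, running total 292.00
- watch (73/24 per unit): all 24 → value 73, running total 365.00
- statuette (66/23 per unit): 3 of 23 → value 3×66/23 = 8.6087, running total 373.61
Total 373.61.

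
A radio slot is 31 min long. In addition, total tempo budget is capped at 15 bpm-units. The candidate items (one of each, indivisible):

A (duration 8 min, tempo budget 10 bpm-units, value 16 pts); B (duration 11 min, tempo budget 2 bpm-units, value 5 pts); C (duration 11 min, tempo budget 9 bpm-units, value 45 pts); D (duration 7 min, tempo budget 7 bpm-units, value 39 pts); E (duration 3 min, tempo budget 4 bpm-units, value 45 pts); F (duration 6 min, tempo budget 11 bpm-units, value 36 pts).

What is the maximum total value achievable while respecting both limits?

Feasible sets respecting both limits:
- B+C+E: duration 25, tempo budget 15, value 95
- C+E: duration 14, tempo budget 13, value 90
- B+D+E: duration 21, tempo budget 13, value 89
Best: 95 pts.

95 pts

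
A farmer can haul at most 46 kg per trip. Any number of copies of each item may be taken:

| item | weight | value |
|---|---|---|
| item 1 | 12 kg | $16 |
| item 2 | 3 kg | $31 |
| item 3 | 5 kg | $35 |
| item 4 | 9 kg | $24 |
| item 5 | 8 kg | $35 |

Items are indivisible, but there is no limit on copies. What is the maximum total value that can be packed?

$465

Best value-per-unit is item 2 at 31/3, and filling with it alone uses weight 15×3=45. No mix of the others beats 15×31 = 465.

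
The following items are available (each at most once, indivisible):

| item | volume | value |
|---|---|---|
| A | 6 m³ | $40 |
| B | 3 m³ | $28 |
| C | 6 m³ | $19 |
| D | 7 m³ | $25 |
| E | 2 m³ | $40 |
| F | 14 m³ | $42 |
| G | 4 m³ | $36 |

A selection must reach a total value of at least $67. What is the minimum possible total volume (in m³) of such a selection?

Subsets with value ≥ 67, sorted by total volume:
- B+E: volume 5, value 68
- E+G: volume 6, value 76
- A+E: volume 8, value 80
Minimum volume: 5 m³.

5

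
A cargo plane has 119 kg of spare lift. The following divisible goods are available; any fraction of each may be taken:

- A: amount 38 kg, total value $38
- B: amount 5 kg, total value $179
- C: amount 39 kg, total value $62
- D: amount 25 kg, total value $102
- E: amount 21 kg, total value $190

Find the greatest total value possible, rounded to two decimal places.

562.00

Take in order of value per unit:
- B (179/5 per unit): all 5 → value 179, running total 179.00
- E (190/21 per unit): all 21 → value 190, running total 369.00
- D (102/25 per unit): all 25 → value 102, running total 471.00
- C (62/39 per unit): all 39 → value 62, running total 533.00
- A (38/38 per unit): 29 of 38 → value 29×38/38 = 29.0000, running total 562.00
Total 562.00.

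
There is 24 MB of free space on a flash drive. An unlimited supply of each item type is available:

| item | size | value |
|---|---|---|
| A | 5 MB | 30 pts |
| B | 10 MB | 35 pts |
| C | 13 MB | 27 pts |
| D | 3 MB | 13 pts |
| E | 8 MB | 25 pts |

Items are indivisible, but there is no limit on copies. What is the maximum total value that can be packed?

133 pts

Best value-per-unit is A at 30/5; filling with it alone gives 4×30 = 120.
Optimal mix: 4×A + 1×D → size 23, value 133.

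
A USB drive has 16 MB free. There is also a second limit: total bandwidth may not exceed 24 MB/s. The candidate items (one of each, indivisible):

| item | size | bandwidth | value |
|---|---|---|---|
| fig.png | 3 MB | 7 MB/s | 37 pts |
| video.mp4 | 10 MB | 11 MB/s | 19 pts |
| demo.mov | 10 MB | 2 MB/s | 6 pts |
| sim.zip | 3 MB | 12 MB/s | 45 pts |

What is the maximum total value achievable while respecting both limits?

88 pts

Feasible sets respecting both limits:
- fig.png+demo.mov+sim.zip: size 16, bandwidth 21, value 88
- fig.png+sim.zip: size 6, bandwidth 19, value 82
- video.mp4+sim.zip: size 13, bandwidth 23, value 64
Best: 88 pts.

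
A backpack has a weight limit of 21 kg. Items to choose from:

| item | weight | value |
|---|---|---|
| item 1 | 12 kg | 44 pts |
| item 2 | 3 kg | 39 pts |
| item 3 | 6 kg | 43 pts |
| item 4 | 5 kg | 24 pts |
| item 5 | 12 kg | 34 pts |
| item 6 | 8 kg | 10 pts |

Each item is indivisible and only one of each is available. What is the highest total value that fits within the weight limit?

126 pts

Check high-value combinations within 21 kg:
- item 1+item 2+item 3: weight 12+3+6=21, value 44+39+43=126
- item 2+item 3+item 5: weight 3+6+12=21, value 39+43+34=116
- item 1+item 2+item 4: weight 12+3+5=20, value 44+39+24=107
- item 2+item 3+item 4: weight 3+6+5=14, value 39+43+24=106
- item 2+item 4+item 5: weight 3+5+12=20, value 39+24+34=97
Best: 126 pts.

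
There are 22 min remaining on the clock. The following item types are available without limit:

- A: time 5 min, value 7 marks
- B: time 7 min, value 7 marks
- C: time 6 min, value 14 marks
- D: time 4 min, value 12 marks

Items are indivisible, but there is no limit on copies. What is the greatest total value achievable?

62 marks

Best value-per-unit is D at 12/4; filling with it alone gives 5×12 = 60.
Optimal mix: 1×C + 4×D → time 22, value 62.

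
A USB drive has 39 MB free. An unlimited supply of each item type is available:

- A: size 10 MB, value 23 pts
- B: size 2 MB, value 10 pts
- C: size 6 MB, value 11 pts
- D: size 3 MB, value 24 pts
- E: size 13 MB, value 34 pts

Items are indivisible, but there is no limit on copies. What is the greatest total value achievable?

312 pts

Best value-per-unit is D at 24/3, and filling with it alone uses size 13×3=39. No mix of the others beats 13×24 = 312.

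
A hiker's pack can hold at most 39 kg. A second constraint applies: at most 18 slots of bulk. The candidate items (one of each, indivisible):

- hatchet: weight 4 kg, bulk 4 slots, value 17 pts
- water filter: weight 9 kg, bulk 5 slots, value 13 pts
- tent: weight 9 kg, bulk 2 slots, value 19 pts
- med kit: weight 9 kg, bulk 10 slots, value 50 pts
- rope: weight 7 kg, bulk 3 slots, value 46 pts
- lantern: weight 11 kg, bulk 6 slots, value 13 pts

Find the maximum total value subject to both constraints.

115 pts

Feasible sets respecting both limits:
- tent+med kit+rope: weight 25, bulk 15, value 115
- hatchet+med kit+rope: weight 20, bulk 17, value 113
- water filter+med kit+rope: weight 25, bulk 18, value 109
Best: 115 pts.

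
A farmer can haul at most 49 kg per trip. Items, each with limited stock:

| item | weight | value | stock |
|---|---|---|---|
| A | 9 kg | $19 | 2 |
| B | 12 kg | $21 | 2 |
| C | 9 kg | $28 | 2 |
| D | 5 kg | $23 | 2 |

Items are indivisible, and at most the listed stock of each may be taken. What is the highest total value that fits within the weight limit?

$142

Top feasible selections:
- 1×A + 1×B + 2×C + 2×D: weight 49, value 142
- 2×A + 2×C + 2×D: weight 46, value 140
Best: $142.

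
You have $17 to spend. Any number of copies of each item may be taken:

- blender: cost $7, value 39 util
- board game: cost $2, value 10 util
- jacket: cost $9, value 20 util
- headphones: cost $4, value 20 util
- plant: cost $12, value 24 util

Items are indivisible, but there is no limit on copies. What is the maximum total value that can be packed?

89 util

Best value-per-unit is blender at 39/7; filling with it alone gives 2×39 = 78.
Optimal mix: 1×blender + 5×board game → cost 17, value 89.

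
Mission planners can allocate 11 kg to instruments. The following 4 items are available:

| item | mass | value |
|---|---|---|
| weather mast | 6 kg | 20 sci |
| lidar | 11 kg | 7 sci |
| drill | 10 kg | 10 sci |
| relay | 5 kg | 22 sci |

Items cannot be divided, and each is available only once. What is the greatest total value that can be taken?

This is a 0/1 knapsack; check combinations near the capacity.
- weather mast+relay: mass 6+5=11, value 20+22=42
- relay: mass 5, value 22
- weather mast: mass 6, value 20
- drill: mass 10, value 10
- lidar: mass 11, value 7
Best: 42 sci.

42 sci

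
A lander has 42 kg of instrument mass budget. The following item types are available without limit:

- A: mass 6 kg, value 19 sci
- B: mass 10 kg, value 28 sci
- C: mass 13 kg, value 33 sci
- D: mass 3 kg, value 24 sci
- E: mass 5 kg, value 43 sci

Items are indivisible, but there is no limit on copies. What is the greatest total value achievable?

Best value-per-unit is E at 43/5; filling with it alone gives 8×43 = 344.
Optimal mix: 4×D + 6×E → mass 42, value 354.

354 sci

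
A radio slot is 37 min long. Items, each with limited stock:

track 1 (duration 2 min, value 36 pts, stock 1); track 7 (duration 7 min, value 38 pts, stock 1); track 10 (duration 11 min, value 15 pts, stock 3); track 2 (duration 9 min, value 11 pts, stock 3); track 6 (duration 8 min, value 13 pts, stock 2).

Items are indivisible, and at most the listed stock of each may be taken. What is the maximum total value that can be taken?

Best selections within duration 37 and stock limits:
- 1×track 1 + 1×track 7 + 1×track 10 + 2×track 6: duration 36, value 115
- 1×track 1 + 1×track 7 + 1×track 10 + 1×track 2 + 1×track 6: duration 37, value 113
- 1×track 1 + 1×track 7 + 1×track 2 + 2×track 6: duration 34, value 111
Best: 115 pts.

115 pts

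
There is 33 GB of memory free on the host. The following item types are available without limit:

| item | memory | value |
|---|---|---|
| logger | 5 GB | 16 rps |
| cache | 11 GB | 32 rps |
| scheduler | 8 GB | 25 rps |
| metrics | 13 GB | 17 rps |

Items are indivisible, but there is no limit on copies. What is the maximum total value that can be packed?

105 rps

Best value-per-unit is logger at 16/5; filling with it alone gives 6×16 = 96.
Optimal mix: 5×logger + 1×scheduler → memory 33, value 105.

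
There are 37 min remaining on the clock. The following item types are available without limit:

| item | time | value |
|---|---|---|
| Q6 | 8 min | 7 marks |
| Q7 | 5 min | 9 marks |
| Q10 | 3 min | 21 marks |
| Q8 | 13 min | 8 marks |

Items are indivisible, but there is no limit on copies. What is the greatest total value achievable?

Best value-per-unit is Q10 at 21/3, and filling with it alone uses time 12×3=36. No mix of the others beats 12×21 = 252.

252 marks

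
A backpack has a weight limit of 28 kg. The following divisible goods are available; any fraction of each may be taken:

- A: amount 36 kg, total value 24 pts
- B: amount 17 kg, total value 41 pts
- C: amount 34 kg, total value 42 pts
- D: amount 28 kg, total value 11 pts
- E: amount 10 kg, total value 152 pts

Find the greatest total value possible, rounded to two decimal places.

Take in order of value per unit:
- E (152/10 per unit): all 10 → value 152, running total 152.00
- B (41/17 per unit): all 17 → value 41, running total 193.00
- C (42/34 per unit): 1 of 34 → value 1×42/34 = 1.2353, running total 194.24
Total 194.24.

194.24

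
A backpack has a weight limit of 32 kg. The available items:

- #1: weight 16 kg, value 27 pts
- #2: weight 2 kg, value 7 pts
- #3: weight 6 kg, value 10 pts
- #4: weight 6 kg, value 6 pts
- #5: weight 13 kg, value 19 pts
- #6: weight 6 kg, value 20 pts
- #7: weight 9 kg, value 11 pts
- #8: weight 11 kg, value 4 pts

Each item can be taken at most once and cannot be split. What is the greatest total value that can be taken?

64 pts

Check high-value combinations within 32 kg:
- #1+#2+#3+#6: weight 16+2+6+6=30, value 27+7+10+20=64
- #1+#2+#4+#6: weight 16+2+6+6=30, value 27+7+6+20=60
- #1+#6+#7: weight 16+6+9=31, value 27+20+11=58
- #1+#3+#6: weight 16+6+6=28, value 27+10+20=57
- #2+#5+#6+#7: weight 2+13+6+9=30, value 7+19+20+11=57
Best: 64 pts.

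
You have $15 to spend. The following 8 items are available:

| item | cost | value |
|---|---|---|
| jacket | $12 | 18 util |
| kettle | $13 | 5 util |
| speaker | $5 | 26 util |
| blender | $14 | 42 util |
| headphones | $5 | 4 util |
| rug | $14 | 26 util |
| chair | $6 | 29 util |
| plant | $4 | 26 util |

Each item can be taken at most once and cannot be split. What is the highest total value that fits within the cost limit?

81 util

Check high-value combinations within $15:
- speaker+chair+plant: cost 5+6+4=15, value 26+29+26=81
- headphones+chair+plant: cost 5+6+4=15, value 4+29+26=59
- speaker+headphones+plant: cost 5+5+4=14, value 26+4+26=56
- chair+plant: cost 6+4=10, value 29+26=55
Best: 81 util.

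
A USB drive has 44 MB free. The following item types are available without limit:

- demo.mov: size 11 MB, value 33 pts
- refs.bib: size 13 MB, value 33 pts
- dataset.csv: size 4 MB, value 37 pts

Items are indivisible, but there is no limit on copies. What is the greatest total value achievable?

407 pts

Best value-per-unit is dataset.csv at 37/4, and filling with it alone uses size 11×4=44. No mix of the others beats 11×37 = 407.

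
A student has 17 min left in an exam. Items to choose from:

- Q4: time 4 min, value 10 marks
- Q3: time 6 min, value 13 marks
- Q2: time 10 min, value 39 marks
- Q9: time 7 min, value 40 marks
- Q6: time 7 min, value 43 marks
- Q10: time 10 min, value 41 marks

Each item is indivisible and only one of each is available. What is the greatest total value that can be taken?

84 marks

Check high-value combinations within 17 min:
- Q6+Q10: time 7+10=17, value 43+41=84
- Q9+Q6: time 7+7=14, value 40+43=83
- Q2+Q6: time 10+7=17, value 39+43=82
Best: 84 marks.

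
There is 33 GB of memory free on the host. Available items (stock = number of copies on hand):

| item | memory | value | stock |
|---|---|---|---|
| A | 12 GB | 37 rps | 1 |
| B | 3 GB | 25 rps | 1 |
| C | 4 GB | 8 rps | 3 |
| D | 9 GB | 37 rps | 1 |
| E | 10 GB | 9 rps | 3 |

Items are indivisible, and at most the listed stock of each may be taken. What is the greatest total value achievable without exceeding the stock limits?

115 rps

Top feasible selections:
- 1×A + 1×B + 2×C + 1×D: memory 32, value 115
- 1×A + 1×B + 1×C + 1×D: memory 28, value 107
Best: 115 rps.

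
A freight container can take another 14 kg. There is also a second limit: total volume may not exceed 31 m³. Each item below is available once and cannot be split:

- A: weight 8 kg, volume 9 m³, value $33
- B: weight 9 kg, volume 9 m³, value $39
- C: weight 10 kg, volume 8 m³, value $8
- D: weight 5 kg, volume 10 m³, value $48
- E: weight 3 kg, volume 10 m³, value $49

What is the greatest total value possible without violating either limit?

$97

Feasible sets respecting both limits:
- D+E: weight 8, volume 20, value 97
- B+E: weight 12, volume 19, value 88
- B+D: weight 14, volume 19, value 87
Best: $97.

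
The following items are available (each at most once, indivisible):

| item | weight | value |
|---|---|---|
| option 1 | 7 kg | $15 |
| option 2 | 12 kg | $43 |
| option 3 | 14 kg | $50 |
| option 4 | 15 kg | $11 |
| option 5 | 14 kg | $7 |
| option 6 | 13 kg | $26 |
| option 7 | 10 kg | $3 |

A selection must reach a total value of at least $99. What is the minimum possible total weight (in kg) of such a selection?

33

Subsets with value ≥ 99, sorted by total weight:
- option 1+option 2+option 3: weight 33, value 108
- option 2+option 3+option 6: weight 39, value 119
- option 2+option 3+option 5: weight 40, value 100
Minimum weight: 33 kg.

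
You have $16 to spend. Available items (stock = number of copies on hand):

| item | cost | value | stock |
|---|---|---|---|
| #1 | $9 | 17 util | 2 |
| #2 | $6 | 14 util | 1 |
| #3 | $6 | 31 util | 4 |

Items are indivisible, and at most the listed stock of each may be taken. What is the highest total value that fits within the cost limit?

Top feasible selections:
- 2×#3: cost 12, value 62
- 1×#1 + 1×#3: cost 15, value 48
- 1×#2 + 1×#3: cost 12, value 45
- 1×#3: cost 6, value 31
Best: 62 util.

62 util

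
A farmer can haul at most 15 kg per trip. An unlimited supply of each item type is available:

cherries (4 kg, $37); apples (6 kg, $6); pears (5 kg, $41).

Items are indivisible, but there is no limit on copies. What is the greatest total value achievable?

Best value-per-unit is cherries at 37/4; filling with it alone gives 3×37 = 111.
Optimal mix: 3×pears → weight 15, value 123.

$123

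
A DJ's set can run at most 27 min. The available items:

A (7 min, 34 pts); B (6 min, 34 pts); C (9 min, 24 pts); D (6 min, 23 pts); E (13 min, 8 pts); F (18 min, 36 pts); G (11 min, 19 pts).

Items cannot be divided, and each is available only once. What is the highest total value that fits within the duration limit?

92 pts

Check high-value combinations within 27 min:
- A+B+C: duration 7+6+9=22, value 34+34+24=92
- A+B+D: duration 7+6+6=19, value 34+34+23=91
- A+B+G: duration 7+6+11=24, value 34+34+19=87
Best: 92 pts.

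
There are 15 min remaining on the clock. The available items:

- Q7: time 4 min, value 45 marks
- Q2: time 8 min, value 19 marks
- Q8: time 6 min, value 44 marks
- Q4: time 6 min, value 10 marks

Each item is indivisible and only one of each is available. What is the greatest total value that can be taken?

This is a 0/1 knapsack; check combinations near the capacity.
- Q7+Q8: time 4+6=10, value 45+44=89
- Q7+Q2: time 4+8=12, value 45+19=64
- Q2+Q8: time 8+6=14, value 19+44=63
- Q7+Q4: time 4+6=10, value 45+10=55
Best: 89 marks.

89 marks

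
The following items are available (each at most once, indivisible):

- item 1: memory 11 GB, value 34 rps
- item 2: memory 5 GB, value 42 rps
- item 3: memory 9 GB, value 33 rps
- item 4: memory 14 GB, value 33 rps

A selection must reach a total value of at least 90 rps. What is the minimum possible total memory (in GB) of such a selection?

25

Subsets with value ≥ 90, sorted by total memory:
- item 1+item 2+item 3: memory 25, value 109
- item 2+item 3+item 4: memory 28, value 108
- item 1+item 2+item 4: memory 30, value 109
Minimum memory: 25 GB.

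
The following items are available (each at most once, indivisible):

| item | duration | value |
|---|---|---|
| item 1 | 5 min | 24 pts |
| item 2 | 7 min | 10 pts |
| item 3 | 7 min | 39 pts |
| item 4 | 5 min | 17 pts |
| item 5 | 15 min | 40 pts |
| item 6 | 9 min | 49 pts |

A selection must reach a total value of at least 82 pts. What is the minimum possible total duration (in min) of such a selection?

Subsets with value ≥ 82, sorted by total duration:
- item 3+item 6: duration 16, value 88
- item 1+item 4+item 6: duration 19, value 90
Minimum duration: 16 min.

16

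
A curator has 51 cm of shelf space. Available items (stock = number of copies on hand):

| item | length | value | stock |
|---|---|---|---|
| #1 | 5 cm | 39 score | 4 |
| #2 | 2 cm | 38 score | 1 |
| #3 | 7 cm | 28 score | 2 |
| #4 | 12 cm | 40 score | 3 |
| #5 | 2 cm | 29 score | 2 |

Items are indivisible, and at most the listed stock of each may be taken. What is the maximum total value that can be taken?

Best selections within length 51 and stock limits:
- 4×#1 + 1×#2 + 2×#4 + 2×#5: length 50, value 332
- 4×#1 + 1×#2 + 1×#3 + 1×#4 + 2×#5: length 45, value 320
- 4×#1 + 1×#2 + 2×#3 + 1×#4 + 1×#5: length 50, value 319
- 4×#1 + 2×#3 + 1×#4 + 2×#5: length 50, value 310
Best: 332 score.

332 score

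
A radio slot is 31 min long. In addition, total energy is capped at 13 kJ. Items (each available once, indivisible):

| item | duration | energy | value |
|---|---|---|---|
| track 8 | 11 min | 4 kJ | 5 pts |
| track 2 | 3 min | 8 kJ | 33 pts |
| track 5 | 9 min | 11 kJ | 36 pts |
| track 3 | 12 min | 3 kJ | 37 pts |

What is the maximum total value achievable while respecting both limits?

70 pts

Feasible sets respecting both limits:
- track 2+track 3: duration 15, energy 11, value 70
- track 8+track 3: duration 23, energy 7, value 42
- track 8+track 2: duration 14, energy 12, value 38
- track 3: duration 12, energy 3, value 37
Best: 70 pts.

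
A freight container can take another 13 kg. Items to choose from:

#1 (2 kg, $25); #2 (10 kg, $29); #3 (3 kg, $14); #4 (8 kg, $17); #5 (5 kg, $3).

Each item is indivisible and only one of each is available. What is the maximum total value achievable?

This is a 0/1 knapsack; check combinations near the capacity.
- #1+#3+#4: weight 2+3+8=13, value 25+14+17=56
- #1+#2: weight 2+10=12, value 25+29=54
- #2+#3: weight 10+3=13, value 29+14=43
- #1+#4: weight 2+8=10, value 25+17=42
Best: $56.

$56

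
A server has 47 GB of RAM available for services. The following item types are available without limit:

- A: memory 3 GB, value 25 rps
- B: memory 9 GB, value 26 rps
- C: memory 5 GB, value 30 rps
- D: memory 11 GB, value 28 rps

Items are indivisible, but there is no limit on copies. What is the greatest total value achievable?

Best value-per-unit is A at 25/3; filling with it alone gives 15×25 = 375.
Optimal mix: 14×A + 1×C → memory 47, value 380.

380 rps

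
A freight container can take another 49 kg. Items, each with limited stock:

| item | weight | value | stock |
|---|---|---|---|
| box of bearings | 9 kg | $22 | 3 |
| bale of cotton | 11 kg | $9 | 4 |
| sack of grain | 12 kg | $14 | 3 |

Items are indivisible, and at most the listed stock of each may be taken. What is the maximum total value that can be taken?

$84

Best selections within weight 49 and stock limits:
- 3×box of bearings + 2×bale of cotton: weight 49, value 84
- 3×box of bearings + 1×sack of grain: weight 39, value 80
Best: $84.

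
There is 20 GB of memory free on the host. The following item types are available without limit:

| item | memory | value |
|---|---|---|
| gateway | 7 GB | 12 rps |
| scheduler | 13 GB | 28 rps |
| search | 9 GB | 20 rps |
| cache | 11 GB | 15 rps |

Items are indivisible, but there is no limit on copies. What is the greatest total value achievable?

40 rps

Best value-per-unit is search at 20/9; filling with it alone gives 2×20 = 40.
Optimal mix: 1×gateway + 1×scheduler → memory 20, value 40.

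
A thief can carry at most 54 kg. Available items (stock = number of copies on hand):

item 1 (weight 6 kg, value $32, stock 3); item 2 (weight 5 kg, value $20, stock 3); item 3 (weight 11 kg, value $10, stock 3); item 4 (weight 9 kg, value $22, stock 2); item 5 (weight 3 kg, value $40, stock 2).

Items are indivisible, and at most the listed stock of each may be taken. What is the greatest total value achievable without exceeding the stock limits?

$260

Top feasible selections:
- 3×item 1 + 2×item 2 + 2×item 4 + 2×item 5: weight 52, value 260
- 3×item 1 + 3×item 2 + 1×item 4 + 2×item 5: weight 48, value 258
Best: $260.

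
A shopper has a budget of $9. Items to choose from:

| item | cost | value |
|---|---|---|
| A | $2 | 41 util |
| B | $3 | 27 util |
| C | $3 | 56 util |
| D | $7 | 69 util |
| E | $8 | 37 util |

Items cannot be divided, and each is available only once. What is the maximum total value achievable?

This is a 0/1 knapsack; check combinations near the capacity.
- A+B+C: cost 2+3+3=8, value 41+27+56=124
- A+D: cost 2+7=9, value 41+69=110
- A+C: cost 2+3=5, value 41+56=97
- B+C: cost 3+3=6, value 27+56=83
- D: cost 7, value 69
Best: 124 util.

124 util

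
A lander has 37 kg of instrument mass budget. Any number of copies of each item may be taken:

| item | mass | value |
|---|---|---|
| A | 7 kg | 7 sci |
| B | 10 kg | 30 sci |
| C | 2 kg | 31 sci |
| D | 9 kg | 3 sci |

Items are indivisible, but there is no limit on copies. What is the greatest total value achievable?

Best value-per-unit is C at 31/2, and filling with it alone uses mass 18×2=36. No mix of the others beats 18×31 = 558.

558 sci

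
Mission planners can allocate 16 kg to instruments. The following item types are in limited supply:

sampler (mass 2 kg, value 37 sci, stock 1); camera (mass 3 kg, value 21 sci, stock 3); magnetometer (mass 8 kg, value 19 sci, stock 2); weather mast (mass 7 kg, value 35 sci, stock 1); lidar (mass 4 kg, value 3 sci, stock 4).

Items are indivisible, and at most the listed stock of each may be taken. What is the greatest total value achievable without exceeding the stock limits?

114 sci

Top feasible selections:
- 1×sampler + 2×camera + 1×weather mast: mass 15, value 114
- 1×sampler + 3×camera + 1×lidar: mass 15, value 103
- 1×sampler + 3×camera: mass 11, value 100
Best: 114 sci.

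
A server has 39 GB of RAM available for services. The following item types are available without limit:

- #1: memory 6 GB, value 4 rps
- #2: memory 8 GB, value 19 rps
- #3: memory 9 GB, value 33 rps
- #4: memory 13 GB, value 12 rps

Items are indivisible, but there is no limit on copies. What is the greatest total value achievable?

Best value-per-unit is #3 at 33/9, and filling with it alone uses memory 4×9=36. No mix of the others beats 4×33 = 132.

132 rps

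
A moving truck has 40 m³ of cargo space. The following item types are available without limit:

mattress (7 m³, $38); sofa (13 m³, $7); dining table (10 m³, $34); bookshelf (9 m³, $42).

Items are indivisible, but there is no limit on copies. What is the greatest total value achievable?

Best value-per-unit is mattress at 38/7; filling with it alone gives 5×38 = 190.
Optimal mix: 3×mattress + 2×bookshelf → volume 39, value 198.

$198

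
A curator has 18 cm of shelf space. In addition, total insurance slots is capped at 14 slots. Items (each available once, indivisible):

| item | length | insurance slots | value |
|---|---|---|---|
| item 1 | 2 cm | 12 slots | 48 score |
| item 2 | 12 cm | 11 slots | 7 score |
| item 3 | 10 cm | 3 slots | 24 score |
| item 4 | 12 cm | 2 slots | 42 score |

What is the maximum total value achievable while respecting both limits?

Feasible sets respecting both limits:
- item 1+item 4: length 14, insurance slots 14, value 90
- item 1: length 2, insurance slots 12, value 48
- item 4: length 12, insurance slots 2, value 42
Best: 90 score.

90 score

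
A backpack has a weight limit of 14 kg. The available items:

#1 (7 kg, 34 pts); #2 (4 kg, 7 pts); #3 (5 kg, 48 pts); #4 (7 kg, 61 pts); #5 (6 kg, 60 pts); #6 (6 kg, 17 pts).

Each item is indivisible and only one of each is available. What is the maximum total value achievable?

This is a 0/1 knapsack; check combinations near the capacity.
- #4+#5: weight 7+6=13, value 61+60=121
- #3+#4: weight 5+7=12, value 48+61=109
- #3+#5: weight 5+6=11, value 48+60=108
- #1+#4: weight 7+7=14, value 34+61=95
- #1+#5: weight 7+6=13, value 34+60=94
Best: 121 pts.

121 pts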